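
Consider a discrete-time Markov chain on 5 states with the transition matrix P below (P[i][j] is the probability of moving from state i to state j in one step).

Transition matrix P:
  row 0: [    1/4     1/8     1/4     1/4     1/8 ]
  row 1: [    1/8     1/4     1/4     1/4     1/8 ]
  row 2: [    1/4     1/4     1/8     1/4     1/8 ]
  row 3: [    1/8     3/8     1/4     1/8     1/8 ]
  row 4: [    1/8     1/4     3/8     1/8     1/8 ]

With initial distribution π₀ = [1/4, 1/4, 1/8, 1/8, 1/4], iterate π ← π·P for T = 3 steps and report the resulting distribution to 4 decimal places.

π = [0.1765, 0.2537, 0.2366, 0.2083, 0.1250]

t=0: π = [0.2500, 0.2500, 0.1250, 0.1250, 0.2500]
t=1: π = [0.1719, 0.2344, 0.2656, 0.2031, 0.1250]
t=2: π = [0.1797, 0.2539, 0.2324, 0.2090, 0.1250]
t=3: π = [0.1765, 0.2537, 0.2366, 0.2083, 0.1250]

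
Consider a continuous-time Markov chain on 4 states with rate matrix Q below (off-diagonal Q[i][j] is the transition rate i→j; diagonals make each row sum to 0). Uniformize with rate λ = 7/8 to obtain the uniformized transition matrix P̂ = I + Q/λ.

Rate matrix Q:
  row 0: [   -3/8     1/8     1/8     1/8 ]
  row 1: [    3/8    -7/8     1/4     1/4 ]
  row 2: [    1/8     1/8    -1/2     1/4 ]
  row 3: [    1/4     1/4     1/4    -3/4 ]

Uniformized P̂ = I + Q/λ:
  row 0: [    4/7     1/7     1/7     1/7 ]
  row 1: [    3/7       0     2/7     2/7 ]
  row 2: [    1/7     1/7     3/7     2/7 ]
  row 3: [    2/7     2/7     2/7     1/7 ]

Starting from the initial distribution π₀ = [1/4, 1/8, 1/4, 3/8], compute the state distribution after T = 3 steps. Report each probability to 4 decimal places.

t=0: π = [0.2500, 0.1250, 0.2500, 0.3750]
t=1: π = [0.3393, 0.1786, 0.2857, 0.1964]
t=2: π = [0.3673, 0.1454, 0.2781, 0.2092]
t=3: π = [0.3717, 0.1520, 0.2730, 0.2034]

π = [0.3717, 0.1520, 0.2730, 0.2034]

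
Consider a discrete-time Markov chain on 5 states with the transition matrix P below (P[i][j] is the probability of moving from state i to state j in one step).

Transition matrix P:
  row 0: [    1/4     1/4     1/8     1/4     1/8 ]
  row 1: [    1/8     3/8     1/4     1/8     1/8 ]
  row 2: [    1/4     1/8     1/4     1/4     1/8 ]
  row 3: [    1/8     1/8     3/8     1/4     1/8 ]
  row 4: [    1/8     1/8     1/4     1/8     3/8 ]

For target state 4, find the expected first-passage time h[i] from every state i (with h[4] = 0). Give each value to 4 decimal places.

h = [8.0000, 8.0000, 8.0000, 8.0000, 0.0000]

First-step conditioning: h[4] = 0; for i ≠ 4, h[i] = 1 + Σ_k P[i][k]·h[k].
  h[0] = 1 + 1/4·h[0] + 1/4·h[1] + 1/8·h[2] + 1/4·h[3]
  h[1] = 1 + 1/8·h[0] + 3/8·h[1] + 1/4·h[2] + 1/8·h[3]
  h[2] = 1 + 1/4·h[0] + 1/8·h[1] + 1/4·h[2] + 1/4·h[3]
  h[3] = 1 + 1/8·h[0] + 1/8·h[1] + 3/8·h[2] + 1/4·h[3]
Solving the 4×4 linear system over states ≠ 4 gives exactly h = [8, 8, 8, 8, 0] (h[4] = 0 is the target).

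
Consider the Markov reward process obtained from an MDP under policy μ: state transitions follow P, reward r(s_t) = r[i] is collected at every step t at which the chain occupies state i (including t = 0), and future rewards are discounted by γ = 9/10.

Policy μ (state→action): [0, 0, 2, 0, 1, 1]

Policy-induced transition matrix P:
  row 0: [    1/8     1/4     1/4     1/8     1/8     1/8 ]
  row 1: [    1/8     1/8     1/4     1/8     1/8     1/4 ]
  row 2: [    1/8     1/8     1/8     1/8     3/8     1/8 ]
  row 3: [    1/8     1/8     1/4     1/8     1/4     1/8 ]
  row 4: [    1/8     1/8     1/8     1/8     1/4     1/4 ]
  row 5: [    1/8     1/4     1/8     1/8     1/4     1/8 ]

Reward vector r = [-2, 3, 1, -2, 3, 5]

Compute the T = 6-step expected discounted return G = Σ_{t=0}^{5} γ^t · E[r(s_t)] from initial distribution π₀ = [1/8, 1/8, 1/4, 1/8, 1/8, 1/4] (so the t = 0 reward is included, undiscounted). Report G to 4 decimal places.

G = 8.1645

t=0: π = [0.1250, 0.1250, 0.2500, 0.1250, 0.1250, 0.2500], E[r] = 1.7500, γ^t·E[r] = 1.750000, running G = 1.750000
t=1: π = [0.1250, 0.1719, 0.1719, 0.1250, 0.2500, 0.1563], E[r] = 1.7188, γ^t·E[r] = 1.546875, running G = 3.296875
t=2: π = [0.1250, 0.1602, 0.1777, 0.1250, 0.2344, 0.1777], E[r] = 1.7500, γ^t·E[r] = 1.417500, running G = 4.714375
t=3: π = [0.1250, 0.1628, 0.1763, 0.1250, 0.2366, 0.1743], E[r] = 1.7461, γ^t·E[r] = 1.272902, running G = 5.987277
t=4: π = [0.1250, 0.1624, 0.1766, 0.1250, 0.2361, 0.1749], E[r] = 1.7466, γ^t·E[r] = 1.145973, running G = 7.133250
t=5: π = [0.1250, 0.1625, 0.1766, 0.1250, 0.2361, 0.1748], E[r] = 1.7465, γ^t·E[r] = 1.031299, running G = 8.164549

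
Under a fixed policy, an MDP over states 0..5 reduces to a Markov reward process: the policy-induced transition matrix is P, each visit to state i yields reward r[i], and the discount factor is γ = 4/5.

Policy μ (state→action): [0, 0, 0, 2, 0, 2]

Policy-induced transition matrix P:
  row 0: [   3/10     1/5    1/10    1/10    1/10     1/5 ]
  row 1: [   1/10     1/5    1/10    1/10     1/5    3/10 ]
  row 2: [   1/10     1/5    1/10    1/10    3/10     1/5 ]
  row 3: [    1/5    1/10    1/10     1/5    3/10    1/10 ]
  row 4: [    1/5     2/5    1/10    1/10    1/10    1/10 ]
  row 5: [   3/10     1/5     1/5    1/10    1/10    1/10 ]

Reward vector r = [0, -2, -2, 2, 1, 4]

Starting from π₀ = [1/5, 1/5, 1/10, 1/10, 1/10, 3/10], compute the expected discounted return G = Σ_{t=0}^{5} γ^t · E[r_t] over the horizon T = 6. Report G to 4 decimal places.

t=0: π = [0.2000, 0.2000, 0.1000, 0.1000, 0.1000, 0.3000], E[r] = 0.9000, γ^t·E[r] = 0.900000, running G = 0.900000
t=1: π = [0.2200, 0.2100, 0.1300, 0.1100, 0.1600, 0.1700], E[r] = 0.3800, γ^t·E[r] = 0.304000, running G = 1.204000
t=2: π = [0.2050, 0.2210, 0.1170, 0.1110, 0.1690, 0.1770], E[r] = 0.4230, γ^t·E[r] = 0.270720, running G = 1.474720
t=3: π = [0.2044, 0.2227, 0.1177, 0.1111, 0.1677, 0.1764], E[r] = 0.4147, γ^t·E[r] = 0.212326, running G = 1.687046
t=4: π = [0.2040, 0.2224, 0.1176, 0.1111, 0.1680, 0.1768], E[r] = 0.4171, γ^t·E[r] = 0.170848, running G = 1.857895
t=5: π = [0.2041, 0.2225, 0.1177, 0.1111, 0.1680, 0.1767], E[r] = 0.4165, γ^t·E[r] = 0.136476, running G = 1.994370

G = 1.9944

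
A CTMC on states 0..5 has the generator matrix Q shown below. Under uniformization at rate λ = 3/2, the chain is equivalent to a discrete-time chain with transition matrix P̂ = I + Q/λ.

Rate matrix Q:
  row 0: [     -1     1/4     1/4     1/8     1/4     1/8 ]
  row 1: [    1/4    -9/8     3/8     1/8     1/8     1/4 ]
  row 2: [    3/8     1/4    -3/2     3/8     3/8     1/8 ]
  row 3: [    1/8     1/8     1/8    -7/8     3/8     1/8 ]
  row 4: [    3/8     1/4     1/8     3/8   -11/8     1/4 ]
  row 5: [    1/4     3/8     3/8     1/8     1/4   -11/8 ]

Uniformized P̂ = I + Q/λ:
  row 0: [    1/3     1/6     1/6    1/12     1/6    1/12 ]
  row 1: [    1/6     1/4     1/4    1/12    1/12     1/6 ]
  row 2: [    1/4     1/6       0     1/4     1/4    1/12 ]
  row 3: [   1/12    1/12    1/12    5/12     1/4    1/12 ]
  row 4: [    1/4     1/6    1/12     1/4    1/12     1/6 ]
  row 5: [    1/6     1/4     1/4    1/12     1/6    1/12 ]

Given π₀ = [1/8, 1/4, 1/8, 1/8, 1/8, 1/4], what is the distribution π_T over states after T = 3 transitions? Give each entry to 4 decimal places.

π = [0.2113, 0.1749, 0.1382, 0.1981, 0.1656, 0.1120]

t=0: π = [0.1250, 0.2500, 0.1250, 0.1250, 0.1250, 0.2500]
t=1: π = [0.1979, 0.1979, 0.1667, 0.1667, 0.1563, 0.1146]
t=2: π = [0.2127, 0.1788, 0.1380, 0.1927, 0.1649, 0.1128]
t=3: π = [0.2113, 0.1749, 0.1382, 0.1981, 0.1656, 0.1120]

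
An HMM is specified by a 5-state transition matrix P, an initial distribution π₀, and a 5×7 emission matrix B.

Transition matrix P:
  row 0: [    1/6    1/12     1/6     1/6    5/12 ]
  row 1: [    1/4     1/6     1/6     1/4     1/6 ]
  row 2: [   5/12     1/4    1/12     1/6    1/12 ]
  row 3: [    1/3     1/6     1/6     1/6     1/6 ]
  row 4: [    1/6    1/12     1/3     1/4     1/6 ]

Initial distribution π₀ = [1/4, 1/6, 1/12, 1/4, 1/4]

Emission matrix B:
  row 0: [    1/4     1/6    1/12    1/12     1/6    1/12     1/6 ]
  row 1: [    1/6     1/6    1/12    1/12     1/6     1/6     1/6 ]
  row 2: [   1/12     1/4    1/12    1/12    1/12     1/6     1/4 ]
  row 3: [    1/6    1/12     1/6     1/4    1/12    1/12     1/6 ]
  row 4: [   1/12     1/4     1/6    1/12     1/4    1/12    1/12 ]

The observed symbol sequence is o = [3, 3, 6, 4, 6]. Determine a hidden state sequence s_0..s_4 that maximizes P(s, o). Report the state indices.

path = [3, 3, 0, 4, 2]

t=0: δ = [2.083e-02, 1.389e-02, 6.944e-03, 6.250e-02, 2.083e-02]  (obs o_0=3)
t=1: δ = [1.736e-03, 8.681e-04, 8.681e-04, 2.604e-03, 8.681e-04]  ψ = [3, 3, 3, 3, 3]  (obs o_1=3)
t=2: δ = [1.447e-04, 7.234e-05, 1.085e-04, 7.234e-05, 6.028e-05]  ψ = [3, 3, 3, 3, 0]  (obs o_2=6)
t=3: δ = [7.535e-06, 4.521e-06, 2.009e-06, 2.009e-06, 1.507e-05]  ψ = [2, 2, 0, 0, 0]  (obs o_3=4)
t=4: δ = [4.186e-07, 2.093e-07, 1.256e-06, 6.279e-07, 2.616e-07]  ψ = [4, 4, 4, 4, 0]  (obs o_4=6)
backtrack: best end state = 2; path = [3, 3, 0, 4, 2]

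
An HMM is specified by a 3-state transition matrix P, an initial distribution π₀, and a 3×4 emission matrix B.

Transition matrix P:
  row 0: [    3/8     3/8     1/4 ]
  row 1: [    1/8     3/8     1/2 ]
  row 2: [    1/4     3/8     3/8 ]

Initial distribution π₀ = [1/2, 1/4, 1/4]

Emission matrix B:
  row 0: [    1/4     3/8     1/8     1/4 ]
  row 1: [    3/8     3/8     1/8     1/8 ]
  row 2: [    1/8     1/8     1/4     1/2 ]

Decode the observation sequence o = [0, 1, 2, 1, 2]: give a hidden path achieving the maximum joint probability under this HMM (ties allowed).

t=0: δ = [1.250e-01, 9.375e-02, 3.125e-02]  (obs o_0=0)
t=1: δ = [1.758e-02, 1.758e-02, 5.859e-03]  ψ = [0, 0, 1]  (obs o_1=1)
t=2: δ = [8.240e-04, 8.240e-04, 2.197e-03]  ψ = [0, 0, 1]  (obs o_2=2)
t=3: δ = [2.060e-04, 3.090e-04, 1.030e-04]  ψ = [2, 2, 2]  (obs o_3=1)
t=4: δ = [9.656e-06, 1.448e-05, 3.862e-05]  ψ = [0, 1, 1]  (obs o_4=2)
backtrack: best end state = 2; path = [0, 1, 2, 1, 2]

path = [0, 1, 2, 1, 2]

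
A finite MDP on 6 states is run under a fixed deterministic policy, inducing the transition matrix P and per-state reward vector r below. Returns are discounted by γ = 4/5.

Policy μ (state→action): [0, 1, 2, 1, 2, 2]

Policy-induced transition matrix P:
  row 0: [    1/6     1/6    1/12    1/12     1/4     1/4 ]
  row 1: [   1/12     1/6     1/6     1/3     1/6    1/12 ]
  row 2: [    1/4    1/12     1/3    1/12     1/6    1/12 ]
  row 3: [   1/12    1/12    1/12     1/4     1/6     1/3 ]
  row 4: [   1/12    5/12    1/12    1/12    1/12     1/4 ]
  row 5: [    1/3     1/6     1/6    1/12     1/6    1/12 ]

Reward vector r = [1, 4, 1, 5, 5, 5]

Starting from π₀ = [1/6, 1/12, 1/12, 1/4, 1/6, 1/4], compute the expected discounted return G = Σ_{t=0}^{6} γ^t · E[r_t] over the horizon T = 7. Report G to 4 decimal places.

t=0: π = [0.1667, 0.0833, 0.0833, 0.2500, 0.1667, 0.2500], E[r] = 3.9167, γ^t·E[r] = 3.916667, running G = 3.916667
t=1: π = [0.1736, 0.1806, 0.1319, 0.1458, 0.1667, 0.2014], E[r] = 3.5972, γ^t·E[r] = 2.877778, running G = 6.794444
t=2: π = [0.1701, 0.1852, 0.1481, 0.1528, 0.1672, 0.1765], E[r] = 3.5417, γ^t·E[r] = 2.266667, running G = 9.061111
t=3: π = [0.1663, 0.1834, 0.1505, 0.1551, 0.1669, 0.1778], E[r] = 3.5492, γ^t·E[r] = 1.817210, running G = 10.878321
t=4: π = [0.1667, 0.1829, 0.1511, 0.1550, 0.1666, 0.1776], E[r] = 3.5460, γ^t·E[r] = 1.452428, running G = 12.330749
t=5: π = [0.1668, 0.1828, 0.1511, 0.1549, 0.1667, 0.1776], E[r] = 3.5453, γ^t·E[r] = 1.161739, running G = 13.492488
t=6: π = [0.1668, 0.1828, 0.1512, 0.1549, 0.1667, 0.1776], E[r] = 3.5452, γ^t·E[r] = 0.929349, running G = 14.421838

G = 14.4218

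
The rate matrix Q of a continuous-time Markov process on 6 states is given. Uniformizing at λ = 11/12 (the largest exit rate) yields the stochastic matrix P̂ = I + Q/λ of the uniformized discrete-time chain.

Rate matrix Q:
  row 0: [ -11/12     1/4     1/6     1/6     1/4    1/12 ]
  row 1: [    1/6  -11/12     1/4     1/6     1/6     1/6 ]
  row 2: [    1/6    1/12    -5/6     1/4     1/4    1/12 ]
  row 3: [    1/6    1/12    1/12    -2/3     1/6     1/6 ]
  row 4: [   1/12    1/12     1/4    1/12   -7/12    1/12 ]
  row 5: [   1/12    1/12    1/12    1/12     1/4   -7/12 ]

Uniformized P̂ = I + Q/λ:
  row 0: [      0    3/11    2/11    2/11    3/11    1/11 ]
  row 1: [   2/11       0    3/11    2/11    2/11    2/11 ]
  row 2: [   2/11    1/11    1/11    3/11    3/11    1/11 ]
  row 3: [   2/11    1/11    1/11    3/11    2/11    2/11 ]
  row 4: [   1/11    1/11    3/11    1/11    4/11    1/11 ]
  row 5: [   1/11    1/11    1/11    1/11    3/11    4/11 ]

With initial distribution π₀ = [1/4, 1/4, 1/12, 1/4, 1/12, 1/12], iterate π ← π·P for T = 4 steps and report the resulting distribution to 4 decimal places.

t=0: π = [0.2500, 0.2500, 0.0833, 0.2500, 0.0833, 0.0833]
t=1: π = [0.1212, 0.1136, 0.1742, 0.1970, 0.2348, 0.1591]
t=2: π = [0.1240, 0.1026, 0.1653, 0.1798, 0.2658, 0.1625]
t=3: π = [0.1203, 0.1041, 0.1692, 0.1742, 0.2712, 0.1609]
t=4: π = [0.1207, 0.1033, 0.1701, 0.1738, 0.2721, 0.1601]

π = [0.1207, 0.1033, 0.1701, 0.1738, 0.2721, 0.1601]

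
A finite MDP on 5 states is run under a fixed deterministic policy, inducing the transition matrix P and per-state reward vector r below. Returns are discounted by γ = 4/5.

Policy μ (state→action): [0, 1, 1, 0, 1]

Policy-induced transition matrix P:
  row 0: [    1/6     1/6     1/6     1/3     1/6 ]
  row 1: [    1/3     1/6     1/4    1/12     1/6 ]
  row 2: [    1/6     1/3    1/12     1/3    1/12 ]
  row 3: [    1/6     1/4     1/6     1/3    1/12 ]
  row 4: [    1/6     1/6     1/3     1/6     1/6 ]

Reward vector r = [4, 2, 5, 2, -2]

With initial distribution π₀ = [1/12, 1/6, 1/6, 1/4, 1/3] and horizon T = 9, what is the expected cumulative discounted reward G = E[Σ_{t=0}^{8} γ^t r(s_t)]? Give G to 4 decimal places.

t=0: π = [0.0833, 0.1667, 0.1667, 0.2500, 0.3333], E[r] = 1.3333, γ^t·E[r] = 1.333333, running G = 1.333333
t=1: π = [0.1944, 0.2153, 0.2222, 0.2361, 0.1319], E[r] = 2.5278, γ^t·E[r] = 2.022222, running G = 3.355556
t=2: π = [0.2025, 0.2234, 0.1881, 0.2575, 0.1285], E[r] = 2.4554, γ^t·E[r] = 1.571481, running G = 4.927037
t=3: π = [0.2039, 0.2195, 0.1910, 0.2561, 0.1295], E[r] = 2.4627, γ^t·E[r] = 1.260914, running G = 6.187951
t=4: π = [0.2032, 0.2198, 0.1906, 0.2569, 0.1294], E[r] = 2.4607, γ^t·E[r] = 1.007918, running G = 7.195868
t=5: π = [0.2033, 0.2198, 0.1907, 0.2568, 0.1294], E[r] = 2.4611, γ^t·E[r] = 0.806461, running G = 8.002329
t=6: π = [0.2033, 0.2198, 0.1907, 0.2568, 0.1294], E[r] = 2.4611, γ^t·E[r] = 0.645159, running G = 8.647489
t=7: π = [0.2033, 0.2198, 0.1907, 0.2568, 0.1294], E[r] = 2.4611, γ^t·E[r] = 0.516128, running G = 9.163617
t=8: π = [0.2033, 0.2198, 0.1907, 0.2568, 0.1294], E[r] = 2.4611, γ^t·E[r] = 0.412902, running G = 9.576519

G = 9.5765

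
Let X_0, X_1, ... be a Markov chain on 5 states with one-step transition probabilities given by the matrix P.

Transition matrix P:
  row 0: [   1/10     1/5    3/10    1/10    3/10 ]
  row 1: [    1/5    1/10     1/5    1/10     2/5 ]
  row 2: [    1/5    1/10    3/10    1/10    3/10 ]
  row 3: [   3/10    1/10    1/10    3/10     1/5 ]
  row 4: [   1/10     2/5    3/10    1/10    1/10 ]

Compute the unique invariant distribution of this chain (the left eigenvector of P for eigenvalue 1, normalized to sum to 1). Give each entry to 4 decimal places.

Balance equations π_j = Σ_i π_i·P[i][j]:
  π_0 = 1/10·π_0 + 1/5·π_1 + 1/5·π_2 + 3/10·π_3 + 1/10·π_4
  π_1 = 1/5·π_0 + 1/10·π_1 + 1/10·π_2 + 1/10·π_3 + 2/5·π_4
  π_2 = 3/10·π_0 + 1/5·π_1 + 3/10·π_2 + 1/10·π_3 + 3/10·π_4
  π_3 = 1/10·π_0 + 1/10·π_1 + 1/10·π_2 + 3/10·π_3 + 1/10·π_4
  normalize: π_0 + π_1 + π_2 + π_3 + π_4 = 1
Solving the linear system gives exactly π = [1751/10304, 499/2576, 1317/5152, 1/8, 2635/10304].

π = [0.1699, 0.1937, 0.2556, 0.1250, 0.2557]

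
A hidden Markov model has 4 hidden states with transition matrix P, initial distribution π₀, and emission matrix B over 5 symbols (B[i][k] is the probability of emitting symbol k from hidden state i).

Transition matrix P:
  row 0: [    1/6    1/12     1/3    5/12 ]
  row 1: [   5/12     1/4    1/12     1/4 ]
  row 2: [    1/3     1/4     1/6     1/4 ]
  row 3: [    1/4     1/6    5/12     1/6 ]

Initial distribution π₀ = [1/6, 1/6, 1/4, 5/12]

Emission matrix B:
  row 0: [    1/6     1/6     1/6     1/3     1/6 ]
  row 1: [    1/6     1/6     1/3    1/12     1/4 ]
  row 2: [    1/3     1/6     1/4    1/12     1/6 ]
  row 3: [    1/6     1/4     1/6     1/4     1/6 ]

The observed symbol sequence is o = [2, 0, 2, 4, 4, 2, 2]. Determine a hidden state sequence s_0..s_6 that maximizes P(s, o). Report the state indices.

path = [3, 2, 1, 0, 3, 2, 1]

t=0: δ = [2.778e-02, 5.556e-02, 6.250e-02, 6.944e-02]  (obs o_0=2)
t=1: δ = [3.858e-03, 2.604e-03, 9.645e-03, 2.604e-03]  ψ = [1, 2, 3, 2]  (obs o_1=0)
t=2: δ = [5.358e-04, 8.038e-04, 4.019e-04, 4.019e-04]  ψ = [2, 2, 2, 2]  (obs o_2=2)
t=3: δ = [5.582e-05, 5.023e-05, 2.977e-05, 3.721e-05]  ψ = [1, 1, 0, 0]  (obs o_3=4)
t=4: δ = [3.489e-06, 3.140e-06, 3.101e-06, 3.876e-06]  ψ = [1, 1, 0, 0]  (obs o_4=4)
t=5: δ = [2.180e-07, 2.616e-07, 4.038e-07, 2.423e-07]  ψ = [1, 1, 3, 0]  (obs o_5=2)
t=6: δ = [2.243e-08, 3.365e-08, 2.524e-08, 1.682e-08]  ψ = [2, 2, 3, 2]  (obs o_6=2)
backtrack: best end state = 1; path = [3, 2, 1, 0, 3, 2, 1]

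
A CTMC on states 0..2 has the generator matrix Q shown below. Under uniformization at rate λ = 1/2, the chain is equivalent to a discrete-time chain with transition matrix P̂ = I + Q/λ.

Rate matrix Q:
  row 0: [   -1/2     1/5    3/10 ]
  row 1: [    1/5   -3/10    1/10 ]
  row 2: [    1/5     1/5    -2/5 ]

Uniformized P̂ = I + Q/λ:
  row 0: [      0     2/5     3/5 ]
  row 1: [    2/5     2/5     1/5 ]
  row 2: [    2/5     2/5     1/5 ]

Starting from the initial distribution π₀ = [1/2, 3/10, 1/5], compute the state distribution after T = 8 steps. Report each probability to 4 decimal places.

t=0: π = [0.5000, 0.3000, 0.2000]
t=1: π = [0.2000, 0.4000, 0.4000]
t=2: π = [0.3200, 0.4000, 0.2800]
t=3: π = [0.2720, 0.4000, 0.3280]
t=4: π = [0.2912, 0.4000, 0.3088]
t=5: π = [0.2835, 0.4000, 0.3165]
t=6: π = [0.2866, 0.4000, 0.3134]
t=7: π = [0.2854, 0.4000, 0.3146]
t=8: π = [0.2859, 0.4000, 0.3141]

π = [0.2859, 0.4000, 0.3141]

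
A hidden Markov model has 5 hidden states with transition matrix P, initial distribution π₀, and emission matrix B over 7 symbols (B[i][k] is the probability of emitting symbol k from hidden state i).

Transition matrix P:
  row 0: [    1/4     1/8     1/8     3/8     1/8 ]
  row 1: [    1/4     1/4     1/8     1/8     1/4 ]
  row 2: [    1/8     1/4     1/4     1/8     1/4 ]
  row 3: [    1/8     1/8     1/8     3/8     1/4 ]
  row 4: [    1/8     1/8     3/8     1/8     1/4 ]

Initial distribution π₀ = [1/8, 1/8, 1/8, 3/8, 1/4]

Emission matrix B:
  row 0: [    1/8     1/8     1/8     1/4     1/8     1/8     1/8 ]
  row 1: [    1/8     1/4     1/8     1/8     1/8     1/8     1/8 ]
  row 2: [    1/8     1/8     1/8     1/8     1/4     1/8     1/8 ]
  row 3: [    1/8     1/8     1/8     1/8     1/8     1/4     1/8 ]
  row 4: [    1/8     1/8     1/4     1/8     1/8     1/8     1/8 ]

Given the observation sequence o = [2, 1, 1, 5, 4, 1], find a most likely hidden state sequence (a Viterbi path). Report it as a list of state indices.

t=0: δ = [1.562e-02, 1.562e-02, 1.562e-02, 4.688e-02, 6.250e-02]  (obs o_0=2)
t=1: δ = [9.766e-04, 1.953e-03, 2.930e-03, 2.197e-03, 1.953e-03]  ψ = [4, 4, 4, 3, 4]  (obs o_1=1)
t=2: δ = [6.104e-05, 1.831e-04, 9.155e-05, 1.030e-04, 9.155e-05]  ψ = [1, 2, 2, 3, 2]  (obs o_2=1)
t=3: δ = [5.722e-06, 5.722e-06, 4.292e-06, 9.656e-06, 5.722e-06]  ψ = [1, 1, 4, 3, 1]  (obs o_3=5)
t=4: δ = [1.788e-07, 1.788e-07, 5.364e-07, 4.526e-07, 3.017e-07]  ψ = [0, 1, 4, 3, 3]  (obs o_4=4)
t=5: δ = [8.382e-09, 3.353e-08, 1.676e-08, 2.122e-08, 1.676e-08]  ψ = [2, 2, 2, 3, 2]  (obs o_5=1)
backtrack: best end state = 1; path = [4, 2, 1, 4, 2, 1]

path = [4, 2, 1, 4, 2, 1]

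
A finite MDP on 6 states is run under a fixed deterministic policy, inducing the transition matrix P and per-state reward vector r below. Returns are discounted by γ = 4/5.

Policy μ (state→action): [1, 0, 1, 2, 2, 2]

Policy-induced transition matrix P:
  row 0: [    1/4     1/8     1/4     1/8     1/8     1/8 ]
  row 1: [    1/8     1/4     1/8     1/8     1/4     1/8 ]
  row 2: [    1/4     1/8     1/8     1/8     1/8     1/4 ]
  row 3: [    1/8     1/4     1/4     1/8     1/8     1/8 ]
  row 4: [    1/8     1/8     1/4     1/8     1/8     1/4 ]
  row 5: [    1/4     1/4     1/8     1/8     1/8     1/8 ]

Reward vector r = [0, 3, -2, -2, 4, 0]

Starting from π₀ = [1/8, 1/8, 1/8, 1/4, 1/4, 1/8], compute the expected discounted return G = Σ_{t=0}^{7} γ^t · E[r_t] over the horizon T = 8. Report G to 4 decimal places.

t=0: π = [0.1250, 0.1250, 0.1250, 0.2500, 0.2500, 0.1250], E[r] = 0.6250, γ^t·E[r] = 0.625000, running G = 0.625000
t=1: π = [0.1719, 0.1875, 0.2031, 0.1250, 0.1406, 0.1719], E[r] = 0.4688, γ^t·E[r] = 0.375000, running G = 1.000000
t=2: π = [0.1934, 0.1855, 0.1797, 0.1250, 0.1484, 0.1680], E[r] = 0.5410, γ^t·E[r] = 0.346250, running G = 1.346250
t=3: π = [0.1926, 0.1848, 0.1833, 0.1250, 0.1482, 0.1660], E[r] = 0.5305, γ^t·E[r] = 0.271625, running G = 1.617875
t=4: π = [0.1927, 0.1845, 0.1832, 0.1250, 0.1481, 0.1664], E[r] = 0.5294, γ^t·E[r] = 0.216838, running G = 1.834713
t=5: π = [0.1928, 0.1845, 0.1832, 0.1250, 0.1481, 0.1664], E[r] = 0.5292, γ^t·E[r] = 0.173424, running G = 2.008136
t=6: π = [0.1928, 0.1845, 0.1832, 0.1250, 0.1481, 0.1664], E[r] = 0.5292, γ^t·E[r] = 0.138738, running G = 2.146875
t=7: π = [0.1928, 0.1845, 0.1832, 0.1250, 0.1481, 0.1664], E[r] = 0.5292, γ^t·E[r] = 0.110990, running G = 2.257864

G = 2.2579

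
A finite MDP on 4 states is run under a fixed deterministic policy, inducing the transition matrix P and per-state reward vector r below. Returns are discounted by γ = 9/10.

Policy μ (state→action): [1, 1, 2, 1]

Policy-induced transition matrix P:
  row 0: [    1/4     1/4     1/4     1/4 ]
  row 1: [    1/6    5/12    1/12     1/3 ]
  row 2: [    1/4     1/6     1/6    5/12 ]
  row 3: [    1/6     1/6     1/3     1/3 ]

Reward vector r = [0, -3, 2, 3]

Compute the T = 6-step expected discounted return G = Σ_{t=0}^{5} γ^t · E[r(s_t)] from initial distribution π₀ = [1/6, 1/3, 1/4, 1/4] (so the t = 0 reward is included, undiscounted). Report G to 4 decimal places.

t=0: π = [0.1667, 0.3333, 0.2500, 0.2500], E[r] = 0.2500, γ^t·E[r] = 0.250000, running G = 0.250000
t=1: π = [0.2014, 0.2639, 0.1944, 0.3403], E[r] = 0.6181, γ^t·E[r] = 0.556250, running G = 0.806250
t=2: π = [0.1997, 0.2494, 0.2182, 0.3328], E[r] = 0.6863, γ^t·E[r] = 0.555938, running G = 1.362188
t=3: π = [0.2015, 0.2457, 0.2180, 0.3349], E[r] = 0.7036, γ^t·E[r] = 0.512930, running G = 1.875117
t=4: π = [0.2016, 0.2449, 0.2188, 0.3347], E[r] = 0.7071, γ^t·E[r] = 0.463931, running G = 2.339048
t=5: π = [0.2017, 0.2447, 0.2188, 0.3348], E[r] = 0.7079, γ^t·E[r] = 0.418025, running G = 2.757073

G = 2.7571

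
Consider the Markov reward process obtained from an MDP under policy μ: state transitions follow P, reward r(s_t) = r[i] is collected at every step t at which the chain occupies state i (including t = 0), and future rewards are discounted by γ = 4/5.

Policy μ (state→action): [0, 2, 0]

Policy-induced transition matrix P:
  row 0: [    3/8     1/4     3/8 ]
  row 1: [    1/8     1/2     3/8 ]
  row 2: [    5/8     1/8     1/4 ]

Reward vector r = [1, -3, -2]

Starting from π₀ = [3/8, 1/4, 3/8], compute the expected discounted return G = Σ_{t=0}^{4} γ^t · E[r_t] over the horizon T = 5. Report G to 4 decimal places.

t=0: π = [0.3750, 0.2500, 0.3750], E[r] = -1.1250, γ^t·E[r] = -1.125000, running G = -1.125000
t=1: π = [0.4063, 0.2656, 0.3281], E[r] = -1.0469, γ^t·E[r] = -0.837500, running G = -1.962500
t=2: π = [0.3906, 0.2754, 0.3340], E[r] = -1.1035, γ^t·E[r] = -0.706250, running G = -2.668750
t=3: π = [0.3896, 0.2771, 0.3333], E[r] = -1.1082, γ^t·E[r] = -0.567375, running G = -3.236125
t=4: π = [0.3890, 0.2776, 0.3333], E[r] = -1.1105, γ^t·E[r] = -0.454863, running G = -3.690988

G = -3.6910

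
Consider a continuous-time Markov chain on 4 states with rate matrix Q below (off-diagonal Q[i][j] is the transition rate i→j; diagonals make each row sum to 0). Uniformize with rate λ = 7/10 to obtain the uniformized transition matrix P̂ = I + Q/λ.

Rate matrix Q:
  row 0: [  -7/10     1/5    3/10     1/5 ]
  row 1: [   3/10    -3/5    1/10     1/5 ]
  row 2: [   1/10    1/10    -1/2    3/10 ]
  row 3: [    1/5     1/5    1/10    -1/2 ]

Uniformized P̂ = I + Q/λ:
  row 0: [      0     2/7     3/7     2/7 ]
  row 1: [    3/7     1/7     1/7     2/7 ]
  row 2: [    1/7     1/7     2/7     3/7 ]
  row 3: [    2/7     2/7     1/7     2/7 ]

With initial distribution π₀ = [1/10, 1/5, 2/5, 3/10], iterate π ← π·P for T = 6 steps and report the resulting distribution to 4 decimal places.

π = [0.2200, 0.2200, 0.2400, 0.3200]

t=0: π = [0.1000, 0.2000, 0.4000, 0.3000]
t=1: π = [0.2286, 0.2000, 0.2286, 0.3429]
t=2: π = [0.2163, 0.2245, 0.2408, 0.3184]
t=3: π = [0.2216, 0.2192, 0.2391, 0.3201]
t=4: π = [0.2196, 0.2202, 0.2403, 0.3199]
t=5: π = [0.2201, 0.2199, 0.2399, 0.3200]
t=6: π = [0.2200, 0.2200, 0.2400, 0.3200]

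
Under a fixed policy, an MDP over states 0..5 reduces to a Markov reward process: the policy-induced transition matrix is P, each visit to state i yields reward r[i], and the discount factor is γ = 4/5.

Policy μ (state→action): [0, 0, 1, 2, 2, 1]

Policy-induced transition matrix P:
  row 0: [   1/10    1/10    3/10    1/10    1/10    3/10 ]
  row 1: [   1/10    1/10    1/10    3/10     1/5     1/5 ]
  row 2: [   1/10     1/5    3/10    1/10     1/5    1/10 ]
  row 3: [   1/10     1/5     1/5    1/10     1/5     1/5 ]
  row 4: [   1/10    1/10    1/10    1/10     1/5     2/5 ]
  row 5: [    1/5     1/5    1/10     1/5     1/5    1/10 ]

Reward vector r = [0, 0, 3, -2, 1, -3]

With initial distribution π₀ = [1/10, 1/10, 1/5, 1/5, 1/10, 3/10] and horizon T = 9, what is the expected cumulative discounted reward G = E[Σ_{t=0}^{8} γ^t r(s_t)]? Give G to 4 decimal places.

G = -1.2619

t=0: π = [0.1000, 0.1000, 0.2000, 0.2000, 0.1000, 0.3000], E[r] = -0.6000, γ^t·E[r] = -0.600000, running G = -0.600000
t=1: π = [0.1300, 0.1700, 0.1800, 0.1500, 0.1900, 0.1800], E[r] = -0.1100, γ^t·E[r] = -0.088000, running G = -0.688000
t=2: π = [0.1180, 0.1510, 0.1770, 0.1520, 0.1870, 0.2150], E[r] = -0.2310, γ^t·E[r] = -0.147840, running G = -0.835840
t=3: π = [0.1215, 0.1544, 0.1742, 0.1517, 0.1882, 0.2100], E[r] = -0.2226, γ^t·E[r] = -0.113971, running G = -0.949811
t=4: π = [0.1210, 0.1536, 0.1743, 0.1519, 0.1879, 0.2114], E[r] = -0.2271, γ^t·E[r] = -0.093016, running G = -1.042827
t=5: π = [0.1211, 0.1538, 0.1743, 0.1519, 0.1879, 0.2111], E[r] = -0.2264, γ^t·E[r] = -0.074176, running G = -1.117003
t=6: π = [0.1211, 0.1537, 0.1743, 0.1519, 0.1879, 0.2112], E[r] = -0.2265, γ^t·E[r] = -0.059382, running G = -1.176385
t=7: π = [0.1211, 0.1537, 0.1743, 0.1519, 0.1879, 0.2111], E[r] = -0.2265, γ^t·E[r] = -0.047498, running G = -1.223882
t=8: π = [0.1211, 0.1537, 0.1743, 0.1519, 0.1879, 0.2111], E[r] = -0.2265, γ^t·E[r] = -0.037999, running G = -1.261882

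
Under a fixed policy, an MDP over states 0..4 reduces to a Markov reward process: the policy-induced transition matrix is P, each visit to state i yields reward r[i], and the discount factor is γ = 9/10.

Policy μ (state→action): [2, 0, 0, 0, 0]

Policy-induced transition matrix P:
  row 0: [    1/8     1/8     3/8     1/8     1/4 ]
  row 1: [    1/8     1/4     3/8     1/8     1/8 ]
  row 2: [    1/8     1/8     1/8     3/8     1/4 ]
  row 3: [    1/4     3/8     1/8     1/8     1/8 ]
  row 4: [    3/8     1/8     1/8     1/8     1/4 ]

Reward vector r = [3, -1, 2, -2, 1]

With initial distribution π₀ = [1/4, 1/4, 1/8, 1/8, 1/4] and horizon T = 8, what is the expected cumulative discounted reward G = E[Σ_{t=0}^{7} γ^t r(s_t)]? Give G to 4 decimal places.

t=0: π = [0.2500, 0.2500, 0.1250, 0.1250, 0.2500], E[r] = 0.7500, γ^t·E[r] = 0.750000, running G = 0.750000
t=1: π = [0.2031, 0.1875, 0.2500, 0.1563, 0.2031], E[r] = 0.8125, γ^t·E[r] = 0.731250, running G = 1.481250
t=2: π = [0.1953, 0.1875, 0.2227, 0.1875, 0.2070], E[r] = 0.6758, γ^t·E[r] = 0.547383, running G = 2.028633
t=3: π = [0.2002, 0.1953, 0.2207, 0.1807, 0.2031], E[r] = 0.6885, γ^t·E[r] = 0.501899, running G = 2.530532
t=4: π = [0.1984, 0.1946, 0.2239, 0.1802, 0.2030], E[r] = 0.6909, γ^t·E[r] = 0.453311, running G = 2.983844
t=5: π = [0.1983, 0.1944, 0.2232, 0.1810, 0.2032], E[r] = 0.6881, γ^t·E[r] = 0.406340, running G = 3.390184
t=6: π = [0.1984, 0.1945, 0.2232, 0.1808, 0.2031], E[r] = 0.6885, γ^t·E[r] = 0.365885, running G = 3.756068
t=7: π = [0.1984, 0.1945, 0.2232, 0.1808, 0.2031], E[r] = 0.6886, γ^t·E[r] = 0.329342, running G = 4.085410

G = 4.0854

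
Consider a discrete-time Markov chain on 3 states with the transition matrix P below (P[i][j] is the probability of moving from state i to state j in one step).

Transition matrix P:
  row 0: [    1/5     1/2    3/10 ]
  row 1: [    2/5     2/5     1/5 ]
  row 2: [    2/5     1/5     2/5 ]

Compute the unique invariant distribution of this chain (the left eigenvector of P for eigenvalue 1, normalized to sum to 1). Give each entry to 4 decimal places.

π = [0.3333, 0.3750, 0.2917]

Balance equations π_j = Σ_i π_i·P[i][j]:
  π_0 = 1/5·π_0 + 2/5·π_1 + 2/5·π_2
  π_1 = 1/2·π_0 + 2/5·π_1 + 1/5·π_2
  normalize: π_0 + π_1 + π_2 = 1
Solving the linear system gives exactly π = [1/3, 3/8, 7/24].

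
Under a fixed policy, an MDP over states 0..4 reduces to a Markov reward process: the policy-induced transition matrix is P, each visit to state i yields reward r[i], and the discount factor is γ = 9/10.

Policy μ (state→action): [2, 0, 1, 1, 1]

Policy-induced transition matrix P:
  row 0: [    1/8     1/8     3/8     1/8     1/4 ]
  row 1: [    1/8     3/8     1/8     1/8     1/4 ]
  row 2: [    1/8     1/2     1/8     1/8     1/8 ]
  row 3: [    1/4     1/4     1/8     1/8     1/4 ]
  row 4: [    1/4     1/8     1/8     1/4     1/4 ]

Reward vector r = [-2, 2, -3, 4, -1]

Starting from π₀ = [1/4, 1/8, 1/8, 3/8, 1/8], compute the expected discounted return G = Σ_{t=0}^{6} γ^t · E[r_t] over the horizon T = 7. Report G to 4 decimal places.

G = 0.9410

t=0: π = [0.2500, 0.1250, 0.1250, 0.3750, 0.1250], E[r] = 0.7500, γ^t·E[r] = 0.750000, running G = 0.750000
t=1: π = [0.1875, 0.2500, 0.1875, 0.1406, 0.2344], E[r] = -0.1094, γ^t·E[r] = -0.098438, running G = 0.651563
t=2: π = [0.1719, 0.2754, 0.1719, 0.1543, 0.2266], E[r] = 0.0820, γ^t·E[r] = 0.066445, running G = 0.718008
t=3: π = [0.1726, 0.2776, 0.1680, 0.1533, 0.2285], E[r] = 0.0908, γ^t·E[r] = 0.066208, running G = 0.784216
t=4: π = [0.1727, 0.2766, 0.1682, 0.1536, 0.2290], E[r] = 0.0884, γ^t·E[r] = 0.058025, running G = 0.842241
t=5: π = [0.1728, 0.2764, 0.1682, 0.1536, 0.2290], E[r] = 0.0881, γ^t·E[r] = 0.052029, running G = 0.894270
t=6: π = [0.1728, 0.2764, 0.1682, 0.1536, 0.2290], E[r] = 0.0880, γ^t·E[r] = 0.046758, running G = 0.941029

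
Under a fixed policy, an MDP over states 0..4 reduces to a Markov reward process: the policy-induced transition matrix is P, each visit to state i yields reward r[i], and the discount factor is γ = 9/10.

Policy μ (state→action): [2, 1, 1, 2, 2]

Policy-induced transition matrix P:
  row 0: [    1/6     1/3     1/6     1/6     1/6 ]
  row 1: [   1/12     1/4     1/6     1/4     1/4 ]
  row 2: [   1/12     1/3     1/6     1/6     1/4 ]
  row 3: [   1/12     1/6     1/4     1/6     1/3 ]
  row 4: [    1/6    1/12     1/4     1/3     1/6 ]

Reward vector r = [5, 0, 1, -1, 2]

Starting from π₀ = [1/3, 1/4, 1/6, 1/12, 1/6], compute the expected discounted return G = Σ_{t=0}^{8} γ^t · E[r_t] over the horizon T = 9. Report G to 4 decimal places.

G = 7.3245

t=0: π = [0.3333, 0.2500, 0.1667, 0.0833, 0.1667], E[r] = 2.0833, γ^t·E[r] = 2.083333, running G = 2.083333
t=1: π = [0.1250, 0.2569, 0.1875, 0.2153, 0.2153], E[r] = 1.0278, γ^t·E[r] = 0.925000, running G = 3.008333
t=2: π = [0.1117, 0.2222, 0.2025, 0.2240, 0.2396], E[r] = 1.0162, γ^t·E[r] = 0.823125, running G = 3.831458
t=3: π = [0.1126, 0.2176, 0.2053, 0.2251, 0.2394], E[r] = 1.0220, γ^t·E[r] = 0.745031, running G = 4.576490
t=4: π = [0.1127, 0.2178, 0.2054, 0.2247, 0.2394], E[r] = 1.0229, γ^t·E[r] = 0.671100, running G = 5.247590
t=5: π = [0.1127, 0.2179, 0.2053, 0.2247, 0.2394], E[r] = 1.0228, γ^t·E[r] = 0.603929, running G = 5.851519
t=6: π = [0.1127, 0.2179, 0.2053, 0.2247, 0.2394], E[r] = 1.0228, γ^t·E[r] = 0.543535, running G = 6.395054
t=7: π = [0.1127, 0.2179, 0.2053, 0.2247, 0.2394], E[r] = 1.0228, γ^t·E[r] = 0.489181, running G = 6.884235
t=8: π = [0.1127, 0.2179, 0.2053, 0.2247, 0.2394], E[r] = 1.0228, γ^t·E[r] = 0.440263, running G = 7.324499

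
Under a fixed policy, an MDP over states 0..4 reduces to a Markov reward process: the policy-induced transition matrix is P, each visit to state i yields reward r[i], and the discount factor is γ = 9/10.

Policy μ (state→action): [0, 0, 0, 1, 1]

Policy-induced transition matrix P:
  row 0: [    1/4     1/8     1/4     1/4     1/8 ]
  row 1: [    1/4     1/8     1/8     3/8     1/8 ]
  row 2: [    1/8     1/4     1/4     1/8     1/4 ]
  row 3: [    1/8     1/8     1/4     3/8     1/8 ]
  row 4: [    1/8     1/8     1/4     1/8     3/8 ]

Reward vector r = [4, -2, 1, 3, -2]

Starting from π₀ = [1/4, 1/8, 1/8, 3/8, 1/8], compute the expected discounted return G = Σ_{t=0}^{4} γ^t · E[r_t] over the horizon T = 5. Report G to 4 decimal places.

t=0: π = [0.2500, 0.1250, 0.1250, 0.3750, 0.1250], E[r] = 1.7500, γ^t·E[r] = 1.750000, running G = 1.750000
t=1: π = [0.1719, 0.1406, 0.2344, 0.2813, 0.1719], E[r] = 1.1406, γ^t·E[r] = 1.026563, running G = 2.776563
t=2: π = [0.1641, 0.1543, 0.2324, 0.2520, 0.1973], E[r] = 0.9414, γ^t·E[r] = 0.762539, running G = 3.539102
t=3: π = [0.1648, 0.1541, 0.2307, 0.2471, 0.2034], E[r] = 0.9163, γ^t·E[r] = 0.667953, running G = 4.207055
t=4: π = [0.1649, 0.1538, 0.2307, 0.2459, 0.2047], E[r] = 0.9108, γ^t·E[r] = 0.597554, running G = 4.804609

G = 4.8046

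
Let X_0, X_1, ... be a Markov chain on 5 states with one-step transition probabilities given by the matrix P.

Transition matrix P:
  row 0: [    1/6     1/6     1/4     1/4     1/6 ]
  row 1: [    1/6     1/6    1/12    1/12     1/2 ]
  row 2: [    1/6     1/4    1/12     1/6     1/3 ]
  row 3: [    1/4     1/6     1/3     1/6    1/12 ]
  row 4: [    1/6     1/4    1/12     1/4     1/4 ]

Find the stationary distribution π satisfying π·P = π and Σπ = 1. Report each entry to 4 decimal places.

π = [0.1823, 0.2023, 0.1605, 0.1873, 0.2676]

Balance equations π_j = Σ_i π_i·P[i][j]:
  π_0 = 1/6·π_0 + 1/6·π_1 + 1/6·π_2 + 1/4·π_3 + 1/6·π_4
  π_1 = 1/6·π_0 + 1/6·π_1 + 1/4·π_2 + 1/6·π_3 + 1/4·π_4
  π_2 = 1/4·π_0 + 1/12·π_1 + 1/12·π_2 + 1/3·π_3 + 1/12·π_4
  π_3 = 1/4·π_0 + 1/12·π_1 + 1/6·π_2 + 1/6·π_3 + 1/4·π_4
  normalize: π_0 + π_1 + π_2 + π_3 + π_4 = 1
Solving the linear system gives exactly π = [109/598, 121/598, 48/299, 56/299, 80/299].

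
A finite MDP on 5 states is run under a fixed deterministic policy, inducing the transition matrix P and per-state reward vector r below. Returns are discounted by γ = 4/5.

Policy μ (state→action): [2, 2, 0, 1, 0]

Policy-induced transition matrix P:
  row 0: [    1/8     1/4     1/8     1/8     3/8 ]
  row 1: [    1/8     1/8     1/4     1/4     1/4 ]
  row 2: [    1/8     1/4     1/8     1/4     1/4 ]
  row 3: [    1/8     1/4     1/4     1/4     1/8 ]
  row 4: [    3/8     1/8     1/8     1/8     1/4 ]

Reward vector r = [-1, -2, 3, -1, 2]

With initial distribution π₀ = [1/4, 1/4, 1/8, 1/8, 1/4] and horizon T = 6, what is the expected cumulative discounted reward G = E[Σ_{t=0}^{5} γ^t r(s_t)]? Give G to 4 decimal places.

t=0: π = [0.2500, 0.2500, 0.1250, 0.1250, 0.2500], E[r] = 0.0000, γ^t·E[r] = 0.000000, running G = 0.000000
t=1: π = [0.1875, 0.1875, 0.1719, 0.1875, 0.2656], E[r] = 0.2969, γ^t·E[r] = 0.237500, running G = 0.237500
t=2: π = [0.1914, 0.1934, 0.1719, 0.1934, 0.2500], E[r] = 0.2441, γ^t·E[r] = 0.156250, running G = 0.393750
t=3: π = [0.1875, 0.1946, 0.1733, 0.1948, 0.2498], E[r] = 0.2480, γ^t·E[r] = 0.127000, running G = 0.520750
t=4: π = [0.1874, 0.1945, 0.1737, 0.1953, 0.2491], E[r] = 0.2475, γ^t·E[r] = 0.101375, running G = 0.622125
t=5: π = [0.1873, 0.1946, 0.1737, 0.1954, 0.2490], E[r] = 0.2474, γ^t·E[r] = 0.081061, running G = 0.703186

G = 0.7032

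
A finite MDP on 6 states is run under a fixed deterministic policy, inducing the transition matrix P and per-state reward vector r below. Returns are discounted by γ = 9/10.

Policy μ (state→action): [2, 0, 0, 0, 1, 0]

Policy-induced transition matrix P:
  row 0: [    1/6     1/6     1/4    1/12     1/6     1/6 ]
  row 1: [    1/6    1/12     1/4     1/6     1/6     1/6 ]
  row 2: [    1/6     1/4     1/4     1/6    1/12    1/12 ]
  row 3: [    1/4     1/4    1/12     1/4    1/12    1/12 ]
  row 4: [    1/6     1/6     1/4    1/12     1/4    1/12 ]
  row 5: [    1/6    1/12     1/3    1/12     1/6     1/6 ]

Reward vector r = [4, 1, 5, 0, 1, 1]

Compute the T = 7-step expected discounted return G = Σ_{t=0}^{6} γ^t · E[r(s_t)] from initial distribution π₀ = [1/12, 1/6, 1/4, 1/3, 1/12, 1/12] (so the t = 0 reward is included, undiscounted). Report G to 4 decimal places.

G = 11.6579

t=0: π = [0.0833, 0.1667, 0.2500, 0.3333, 0.0833, 0.0833], E[r] = 1.9167, γ^t·E[r] = 1.916667, running G = 1.916667
t=1: π = [0.1944, 0.1944, 0.2014, 0.1736, 0.1250, 0.1111], E[r] = 2.2153, γ^t·E[r] = 1.993750, running G = 3.910417
t=2: π = [0.1811, 0.1725, 0.2303, 0.1453, 0.1458, 0.1250], E[r] = 2.3194, γ^t·E[r] = 1.878750, running G = 5.789167
t=3: π = [0.1788, 0.1732, 0.2362, 0.1411, 0.1475, 0.1232], E[r] = 2.3400, γ^t·E[r] = 1.705887, running G = 7.495053
t=4: π = [0.1784, 0.1734, 0.2368, 0.1410, 0.1475, 0.1229], E[r] = 2.3413, γ^t·E[r] = 1.536134, running G = 9.031187
t=5: π = [0.1784, 0.1734, 0.2367, 0.1410, 0.1475, 0.1229], E[r] = 2.3412, γ^t·E[r] = 1.382475, running G = 10.413662
t=6: π = [0.1784, 0.1735, 0.2367, 0.1410, 0.1475, 0.1229], E[r] = 2.3412, γ^t·E[r] = 1.244207, running G = 11.657869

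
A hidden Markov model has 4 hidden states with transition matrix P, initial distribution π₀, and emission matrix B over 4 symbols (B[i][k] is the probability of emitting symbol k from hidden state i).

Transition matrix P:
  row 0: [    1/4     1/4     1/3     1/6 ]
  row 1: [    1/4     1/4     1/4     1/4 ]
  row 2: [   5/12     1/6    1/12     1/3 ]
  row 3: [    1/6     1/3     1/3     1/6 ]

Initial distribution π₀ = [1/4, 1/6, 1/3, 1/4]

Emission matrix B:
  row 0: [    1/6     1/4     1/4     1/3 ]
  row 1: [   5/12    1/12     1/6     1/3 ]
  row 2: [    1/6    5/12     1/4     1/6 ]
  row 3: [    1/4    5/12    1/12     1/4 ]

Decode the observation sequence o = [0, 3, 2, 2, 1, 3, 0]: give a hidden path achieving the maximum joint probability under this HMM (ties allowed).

path = [2, 0, 2, 0, 2, 0, 1]

t=0: δ = [4.167e-02, 6.944e-02, 5.556e-02, 6.250e-02]  (obs o_0=0)
t=1: δ = [7.716e-03, 6.944e-03, 3.472e-03, 4.630e-03]  ψ = [2, 3, 3, 2]  (obs o_1=3)
t=2: δ = [4.823e-04, 3.215e-04, 6.430e-04, 1.447e-04]  ψ = [0, 0, 0, 1]  (obs o_2=2)
t=3: δ = [6.698e-05, 2.009e-05, 4.019e-05, 1.786e-05]  ψ = [2, 0, 0, 2]  (obs o_3=2)
t=4: δ = [4.186e-06, 1.395e-06, 9.303e-06, 5.582e-06]  ψ = [0, 0, 0, 2]  (obs o_4=1)
t=5: δ = [1.292e-06, 6.202e-07, 3.101e-07, 7.752e-07]  ψ = [2, 3, 3, 2]  (obs o_5=3)
t=6: δ = [5.384e-08, 1.346e-07, 7.178e-08, 5.384e-08]  ψ = [0, 0, 0, 0]  (obs o_6=0)
backtrack: best end state = 1; path = [2, 0, 2, 0, 2, 0, 1]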